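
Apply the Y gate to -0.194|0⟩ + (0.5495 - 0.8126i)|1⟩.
(-0.8126 - 0.5495i)|0⟩ - 0.194i|1⟩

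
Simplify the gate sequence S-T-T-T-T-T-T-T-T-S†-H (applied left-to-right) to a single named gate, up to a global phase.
H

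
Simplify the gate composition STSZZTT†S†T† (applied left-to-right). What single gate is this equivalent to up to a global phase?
S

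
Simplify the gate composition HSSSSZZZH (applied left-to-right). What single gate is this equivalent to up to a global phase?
X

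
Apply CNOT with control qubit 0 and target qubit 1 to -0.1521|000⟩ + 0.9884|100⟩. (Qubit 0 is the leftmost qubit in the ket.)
-0.1521|000⟩ + 0.9884|110⟩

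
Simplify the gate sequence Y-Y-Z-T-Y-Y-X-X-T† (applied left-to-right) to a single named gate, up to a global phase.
Z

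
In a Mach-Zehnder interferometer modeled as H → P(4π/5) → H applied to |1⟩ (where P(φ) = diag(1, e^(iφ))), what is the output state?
(0.9045 - 0.2939i)|0⟩ + (0.09549 + 0.2939i)|1⟩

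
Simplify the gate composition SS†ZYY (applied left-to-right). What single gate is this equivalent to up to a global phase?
Z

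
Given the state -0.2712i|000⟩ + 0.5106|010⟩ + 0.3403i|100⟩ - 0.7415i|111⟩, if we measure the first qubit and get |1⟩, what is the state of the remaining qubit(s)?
0.4171i|00⟩ - 0.9089i|11⟩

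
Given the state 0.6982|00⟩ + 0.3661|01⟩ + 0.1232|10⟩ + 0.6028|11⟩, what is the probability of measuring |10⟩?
0.01518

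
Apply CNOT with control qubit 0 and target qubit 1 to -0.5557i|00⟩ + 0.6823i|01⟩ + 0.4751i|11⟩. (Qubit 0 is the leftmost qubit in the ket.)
-0.5557i|00⟩ + 0.6823i|01⟩ + 0.4751i|10⟩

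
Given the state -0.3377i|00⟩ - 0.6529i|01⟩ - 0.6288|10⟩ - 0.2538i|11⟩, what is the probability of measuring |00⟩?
0.114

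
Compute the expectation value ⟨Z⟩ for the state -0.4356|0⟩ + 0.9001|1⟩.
-0.6204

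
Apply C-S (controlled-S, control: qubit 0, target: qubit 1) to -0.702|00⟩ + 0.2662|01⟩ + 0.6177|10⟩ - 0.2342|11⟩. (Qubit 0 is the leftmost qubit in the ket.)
-0.702|00⟩ + 0.2662|01⟩ + 0.6177|10⟩ - 0.2342i|11⟩

C-S leaves the control-|0⟩ kets |00⟩, |01⟩ unchanged and applies S to qubit 1 on the control-|1⟩ pair (|10⟩, |11⟩).
S = [[1, 0], [0, i]].
With a = amp(|10⟩) = 0.6177 and b = amp(|11⟩) = -0.2342:
new amp(|10⟩) = (1)·a = 0.6177
new amp(|11⟩) = (i)·b = -0.2342i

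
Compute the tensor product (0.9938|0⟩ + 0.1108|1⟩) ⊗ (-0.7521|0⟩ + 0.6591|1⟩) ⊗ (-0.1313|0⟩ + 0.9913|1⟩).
0.09814|000⟩ - 0.7409|001⟩ - 0.086|010⟩ + 0.6493|011⟩ + 0.01094|100⟩ - 0.08261|101⟩ - 0.009589|110⟩ + 0.07239|111⟩

amp(|b₁b₂…⟩) = product of the factor amplitudes for bits b₁, b₂, …; only kets whose every factor amplitude is nonzero survive.
|000⟩: (0.9938)(-0.7521)(-0.1313) = 0.09814
|001⟩: (0.9938)(-0.7521)(0.9913) = -0.7409
|010⟩: (0.9938)(0.6591)(-0.1313) = -0.086
|011⟩: (0.9938)(0.6591)(0.9913) = 0.6493
|100⟩: (0.1108)(-0.7521)(-0.1313) = 0.01094
|101⟩: (0.1108)(-0.7521)(0.9913) = -0.08261
|110⟩: (0.1108)(0.6591)(-0.1313) = -0.009589
|111⟩: (0.1108)(0.6591)(0.9913) = 0.07239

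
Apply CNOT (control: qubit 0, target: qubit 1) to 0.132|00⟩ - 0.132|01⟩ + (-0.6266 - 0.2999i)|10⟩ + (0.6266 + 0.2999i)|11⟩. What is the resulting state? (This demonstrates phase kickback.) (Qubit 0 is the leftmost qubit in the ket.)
0.132|00⟩ - 0.132|01⟩ + (0.6266 + 0.2999i)|10⟩ + (-0.6266 - 0.2999i)|11⟩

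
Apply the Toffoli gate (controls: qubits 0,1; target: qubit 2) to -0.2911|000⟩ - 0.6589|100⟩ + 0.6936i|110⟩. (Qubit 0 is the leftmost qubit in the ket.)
-0.2911|000⟩ - 0.6589|100⟩ + 0.6936i|111⟩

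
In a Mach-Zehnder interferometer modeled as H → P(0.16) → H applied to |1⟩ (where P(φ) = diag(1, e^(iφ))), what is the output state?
(0.006386 - 0.07966i)|0⟩ + (0.9936 + 0.07966i)|1⟩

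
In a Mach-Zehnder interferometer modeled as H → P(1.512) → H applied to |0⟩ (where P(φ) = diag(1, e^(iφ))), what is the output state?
(0.5294 + 0.4991i)|0⟩ + (0.4706 - 0.4991i)|1⟩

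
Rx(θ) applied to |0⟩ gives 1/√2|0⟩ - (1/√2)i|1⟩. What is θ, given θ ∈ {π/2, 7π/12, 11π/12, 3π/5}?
π/2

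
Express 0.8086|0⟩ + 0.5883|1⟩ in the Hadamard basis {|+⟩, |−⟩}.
0.9878|+⟩ + 0.1558|−⟩

With |ψ⟩ = α|0⟩ + β|1⟩, the Hadamard-basis coefficients are ⟨+|ψ⟩ = (α + β)/√2 and ⟨−|ψ⟩ = (α − β)/√2.
Here α = 0.8086, β = 0.5883: (α + β)/√2 = 0.9878, (α − β)/√2 = 0.1558.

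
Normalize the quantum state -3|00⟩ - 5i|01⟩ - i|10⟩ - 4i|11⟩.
-0.4201|00⟩ - 0.7001i|01⟩ - 0.14i|10⟩ - 0.5601i|11⟩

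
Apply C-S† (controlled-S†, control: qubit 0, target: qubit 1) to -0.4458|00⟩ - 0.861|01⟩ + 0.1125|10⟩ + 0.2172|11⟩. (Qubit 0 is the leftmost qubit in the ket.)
-0.4458|00⟩ - 0.861|01⟩ + 0.1125|10⟩ - 0.2172i|11⟩

C-S† leaves the control-|0⟩ kets |00⟩, |01⟩ unchanged and applies S† to qubit 1 on the control-|1⟩ pair (|10⟩, |11⟩).
S† = [[1, 0], [0, -i]].
With a = amp(|10⟩) = 0.1125 and b = amp(|11⟩) = 0.2172:
new amp(|10⟩) = (1)·a = 0.1125
new amp(|11⟩) = (-i)·b = -0.2172i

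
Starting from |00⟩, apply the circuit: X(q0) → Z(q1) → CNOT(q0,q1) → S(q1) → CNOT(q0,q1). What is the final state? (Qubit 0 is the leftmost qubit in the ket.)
i|10⟩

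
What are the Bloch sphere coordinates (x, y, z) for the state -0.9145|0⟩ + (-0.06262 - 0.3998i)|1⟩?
(0.1145, 0.7312, 0.6725)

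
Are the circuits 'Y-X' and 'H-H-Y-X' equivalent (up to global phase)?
Yes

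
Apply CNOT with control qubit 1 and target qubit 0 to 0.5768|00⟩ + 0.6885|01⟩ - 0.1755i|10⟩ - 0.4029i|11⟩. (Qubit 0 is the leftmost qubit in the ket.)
0.5768|00⟩ - 0.4029i|01⟩ - 0.1755i|10⟩ + 0.6885|11⟩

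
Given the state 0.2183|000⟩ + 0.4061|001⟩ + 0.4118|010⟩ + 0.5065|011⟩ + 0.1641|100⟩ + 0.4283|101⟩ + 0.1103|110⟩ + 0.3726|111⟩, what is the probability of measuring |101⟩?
0.1834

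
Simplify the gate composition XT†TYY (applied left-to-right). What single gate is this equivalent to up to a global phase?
X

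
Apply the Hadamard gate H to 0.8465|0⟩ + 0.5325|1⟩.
0.9751|0⟩ + 0.222|1⟩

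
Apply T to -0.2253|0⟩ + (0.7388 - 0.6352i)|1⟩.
-0.2253|0⟩ + (0.9716 + 0.07326i)|1⟩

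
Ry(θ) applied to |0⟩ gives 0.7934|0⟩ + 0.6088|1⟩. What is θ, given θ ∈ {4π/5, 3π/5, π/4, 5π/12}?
5π/12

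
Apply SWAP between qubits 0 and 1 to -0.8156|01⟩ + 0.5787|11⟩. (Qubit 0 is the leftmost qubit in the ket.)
-0.8156|10⟩ + 0.5787|11⟩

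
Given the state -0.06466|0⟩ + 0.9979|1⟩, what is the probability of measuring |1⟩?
0.9958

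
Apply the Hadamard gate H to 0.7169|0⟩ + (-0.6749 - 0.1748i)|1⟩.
(0.0297 - 0.1236i)|0⟩ + (0.9842 + 0.1236i)|1⟩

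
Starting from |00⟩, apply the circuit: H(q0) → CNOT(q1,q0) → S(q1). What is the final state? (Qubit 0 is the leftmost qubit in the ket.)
1/√2|00⟩ + 1/√2|10⟩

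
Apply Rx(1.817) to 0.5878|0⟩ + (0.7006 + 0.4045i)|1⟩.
(0.6804 - 0.5525i)|0⟩ + (0.4308 - 0.2148i)|1⟩

Rx(1.817) = [[cos(θ/2), −i·sin(θ/2)], [−i·sin(θ/2), cos(θ/2)]]; θ = 1.817, cos(θ/2) ≈ 0.614929, sin(θ/2) ≈ 0.788582.
With a = amp(|0⟩) = 0.5878 and b = amp(|1⟩) = (0.7006 + 0.4045i):
new amp(|0⟩) = (0.614929)·a + (-0.788582i)·b = (0.6804 - 0.5525i)
new amp(|1⟩) = (-0.788582i)·a + (0.614929)·b = (0.4308 - 0.2148i)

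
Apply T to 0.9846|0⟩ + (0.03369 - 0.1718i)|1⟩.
0.9846|0⟩ + (0.1453 - 0.09766i)|1⟩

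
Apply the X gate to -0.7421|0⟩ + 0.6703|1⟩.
0.6703|0⟩ - 0.7421|1⟩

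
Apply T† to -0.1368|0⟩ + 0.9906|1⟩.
-0.1368|0⟩ + (0.7005 - 0.7005i)|1⟩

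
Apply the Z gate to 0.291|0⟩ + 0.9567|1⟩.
0.291|0⟩ - 0.9567|1⟩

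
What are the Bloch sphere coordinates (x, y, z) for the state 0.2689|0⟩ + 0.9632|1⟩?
(0.518, 0, -0.8554)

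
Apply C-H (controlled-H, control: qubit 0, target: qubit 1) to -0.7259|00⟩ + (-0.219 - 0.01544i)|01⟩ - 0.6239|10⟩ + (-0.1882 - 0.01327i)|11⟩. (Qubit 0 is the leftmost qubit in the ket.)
-0.7259|00⟩ + (-0.219 - 0.01544i)|01⟩ + (-0.5742 - 0.009383i)|10⟩ + (-0.3081 + 0.009383i)|11⟩

C-H leaves the control-|0⟩ kets |00⟩, |01⟩ unchanged and applies H to qubit 1 on the control-|1⟩ pair (|10⟩, |11⟩).
H = [[1/√2, 1/√2], [1/√2, -1/√2]].
With a = amp(|10⟩) = -0.6239 and b = amp(|11⟩) = (-0.1882 - 0.01327i):
new amp(|10⟩) = (1/√2)·a + (1/√2)·b = (-0.5742 - 0.009383i)
new amp(|11⟩) = (1/√2)·a + (-1/√2)·b = (-0.3081 + 0.009383i)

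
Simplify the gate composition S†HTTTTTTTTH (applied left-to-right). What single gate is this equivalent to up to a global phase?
S†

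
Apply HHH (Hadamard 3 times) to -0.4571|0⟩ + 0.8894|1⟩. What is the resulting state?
0.3057|0⟩ - 0.9521|1⟩

H² = I, so H^3 = H: a single Hadamard. With (a, b) = (-0.4571, 0.8894), H gives ((a + b)/√2, (a − b)/√2) = (0.3057, -0.9521).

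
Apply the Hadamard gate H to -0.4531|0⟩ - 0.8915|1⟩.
-0.9508|0⟩ + 0.31|1⟩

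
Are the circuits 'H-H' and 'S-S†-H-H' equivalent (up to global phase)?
Yes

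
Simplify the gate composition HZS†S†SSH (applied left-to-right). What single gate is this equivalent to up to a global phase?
X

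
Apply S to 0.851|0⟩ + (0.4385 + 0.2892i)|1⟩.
0.851|0⟩ + (-0.2892 + 0.4385i)|1⟩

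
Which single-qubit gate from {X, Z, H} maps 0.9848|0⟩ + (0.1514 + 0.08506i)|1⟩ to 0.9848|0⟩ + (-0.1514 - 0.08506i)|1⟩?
Z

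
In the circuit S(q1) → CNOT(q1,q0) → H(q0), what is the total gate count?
3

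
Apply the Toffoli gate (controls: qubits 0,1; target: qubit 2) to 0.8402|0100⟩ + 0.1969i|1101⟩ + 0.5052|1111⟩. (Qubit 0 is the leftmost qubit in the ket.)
0.8402|0100⟩ + 0.5052|1101⟩ + 0.1969i|1111⟩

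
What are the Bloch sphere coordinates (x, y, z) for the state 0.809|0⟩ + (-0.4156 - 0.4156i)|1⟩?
(-0.6724, -0.6724, 0.309)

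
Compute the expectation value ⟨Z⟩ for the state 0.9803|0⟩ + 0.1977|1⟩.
0.9219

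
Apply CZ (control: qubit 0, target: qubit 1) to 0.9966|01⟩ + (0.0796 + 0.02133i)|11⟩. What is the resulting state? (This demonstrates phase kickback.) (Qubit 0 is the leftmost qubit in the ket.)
0.9966|01⟩ + (-0.0796 - 0.02133i)|11⟩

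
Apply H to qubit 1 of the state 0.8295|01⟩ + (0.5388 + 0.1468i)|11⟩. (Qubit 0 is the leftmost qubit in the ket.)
0.5865|00⟩ - 0.5865|01⟩ + (0.381 + 0.1038i)|10⟩ + (-0.381 - 0.1038i)|11⟩

H on qubit 1 mixes each pair of kets that differ only in qubit 1: amplitudes (a, b) of (|…0…⟩, |…1…⟩) become ((a + b)/√2, (a − b)/√2). Kets absent from the input have amplitude 0.
(|00⟩, |01⟩): (a, b) = (0, 0.8295) → (0.5865, -0.5865)
(|10⟩, |11⟩): (a, b) = (0, (0.5388 + 0.1468i)) → ((0.381 + 0.1038i), (-0.381 - 0.1038i))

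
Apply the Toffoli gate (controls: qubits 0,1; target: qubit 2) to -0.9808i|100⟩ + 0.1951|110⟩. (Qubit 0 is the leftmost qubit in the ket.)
-0.9808i|100⟩ + 0.1951|111⟩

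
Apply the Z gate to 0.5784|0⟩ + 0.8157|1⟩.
0.5784|0⟩ - 0.8157|1⟩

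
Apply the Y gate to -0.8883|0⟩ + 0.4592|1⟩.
-0.4592i|0⟩ - 0.8883i|1⟩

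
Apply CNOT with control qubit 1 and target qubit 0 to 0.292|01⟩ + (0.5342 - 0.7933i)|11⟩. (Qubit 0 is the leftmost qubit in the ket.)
(0.5342 - 0.7933i)|01⟩ + 0.292|11⟩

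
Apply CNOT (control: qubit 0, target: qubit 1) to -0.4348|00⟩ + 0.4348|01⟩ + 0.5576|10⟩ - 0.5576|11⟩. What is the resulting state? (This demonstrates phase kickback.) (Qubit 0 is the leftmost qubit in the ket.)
-0.4348|00⟩ + 0.4348|01⟩ - 0.5576|10⟩ + 0.5576|11⟩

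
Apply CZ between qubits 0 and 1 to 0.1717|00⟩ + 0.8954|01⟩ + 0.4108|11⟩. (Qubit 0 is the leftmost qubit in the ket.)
0.1717|00⟩ + 0.8954|01⟩ - 0.4108|11⟩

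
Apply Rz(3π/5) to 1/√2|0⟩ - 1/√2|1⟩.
(0.4156 - 0.5721i)|0⟩ + (-0.4156 - 0.5721i)|1⟩

Rz(3π/5) = [[e^(−iθ/2), 0], [0, e^(iθ/2)]] with e^(±iθ/2) = cos(θ/2) ± i·sin(θ/2); θ = 3π/5, cos(θ/2) ≈ 0.587785, sin(θ/2) ≈ 0.809017.
With a = amp(|0⟩) = 1/√2 and b = amp(|1⟩) = -1/√2:
new amp(|0⟩) = (0.587785 - 0.809017i)·a = (0.4156 - 0.5721i)
new amp(|1⟩) = (0.587785 + 0.809017i)·b = (-0.4156 - 0.5721i)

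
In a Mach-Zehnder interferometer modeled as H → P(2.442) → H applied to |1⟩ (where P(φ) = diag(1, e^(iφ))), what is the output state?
(0.8826 - 0.322i)|0⟩ + (0.1174 + 0.322i)|1⟩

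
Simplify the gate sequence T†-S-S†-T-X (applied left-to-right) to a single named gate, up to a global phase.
X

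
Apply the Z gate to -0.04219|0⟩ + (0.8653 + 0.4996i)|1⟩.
-0.04219|0⟩ + (-0.8653 - 0.4996i)|1⟩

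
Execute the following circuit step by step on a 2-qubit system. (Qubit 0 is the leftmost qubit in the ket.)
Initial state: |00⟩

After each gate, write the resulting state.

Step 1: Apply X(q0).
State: |10⟩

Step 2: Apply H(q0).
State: 1/√2|00⟩ - 1/√2|10⟩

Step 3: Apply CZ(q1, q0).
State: 1/√2|00⟩ - 1/√2|10⟩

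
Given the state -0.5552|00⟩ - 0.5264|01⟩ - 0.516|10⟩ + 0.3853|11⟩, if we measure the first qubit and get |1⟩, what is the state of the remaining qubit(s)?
-0.8013|0⟩ + 0.5983|1⟩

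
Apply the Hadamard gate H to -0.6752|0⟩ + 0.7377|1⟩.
0.04419|0⟩ - 0.9991|1⟩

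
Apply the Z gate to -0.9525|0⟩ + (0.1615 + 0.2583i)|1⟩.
-0.9525|0⟩ + (-0.1615 - 0.2583i)|1⟩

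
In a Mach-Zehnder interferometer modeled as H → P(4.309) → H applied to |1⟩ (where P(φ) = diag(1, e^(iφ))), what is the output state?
(0.6963 + 0.4599i)|0⟩ + (0.3037 - 0.4599i)|1⟩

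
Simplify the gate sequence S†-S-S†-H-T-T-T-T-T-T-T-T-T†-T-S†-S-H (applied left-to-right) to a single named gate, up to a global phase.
S†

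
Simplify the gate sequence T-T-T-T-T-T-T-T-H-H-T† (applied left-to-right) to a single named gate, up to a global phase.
T†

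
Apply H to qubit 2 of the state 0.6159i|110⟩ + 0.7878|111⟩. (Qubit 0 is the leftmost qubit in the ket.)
(0.5571 + 0.4355i)|110⟩ + (-0.5571 + 0.4355i)|111⟩

H on qubit 2 mixes each pair of kets that differ only in qubit 2: amplitudes (a, b) of (|…0…⟩, |…1…⟩) become ((a + b)/√2, (a − b)/√2). Kets absent from the input have amplitude 0.
(|110⟩, |111⟩): (a, b) = (0.6159i, 0.7878) → ((0.5571 + 0.4355i), (-0.5571 + 0.4355i))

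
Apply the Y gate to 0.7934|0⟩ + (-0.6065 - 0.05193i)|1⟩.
(-0.05193 + 0.6065i)|0⟩ + 0.7934i|1⟩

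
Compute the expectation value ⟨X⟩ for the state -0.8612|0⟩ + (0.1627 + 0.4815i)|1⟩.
-0.2802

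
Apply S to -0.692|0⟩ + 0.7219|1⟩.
-0.692|0⟩ + 0.7219i|1⟩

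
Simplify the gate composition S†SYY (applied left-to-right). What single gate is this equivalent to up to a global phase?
I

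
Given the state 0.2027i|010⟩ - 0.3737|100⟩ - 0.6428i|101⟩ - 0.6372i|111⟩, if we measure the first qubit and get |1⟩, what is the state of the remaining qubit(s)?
-0.3816|00⟩ - 0.6564i|01⟩ - 0.6507i|11⟩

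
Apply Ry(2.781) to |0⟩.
0.1793|0⟩ + 0.9838|1⟩

Ry(2.781) = [[cos(θ/2), −sin(θ/2)], [sin(θ/2), cos(θ/2)]]; θ = 2.781, cos(θ/2) ≈ 0.179321, sin(θ/2) ≈ 0.983791.
With a = amp(|0⟩) = 1 and b = amp(|1⟩) = 0:
new amp(|0⟩) = (0.179321)·a + (-0.983791)·b = 0.1793
new amp(|1⟩) = (0.983791)·a + (0.179321)·b = 0.9838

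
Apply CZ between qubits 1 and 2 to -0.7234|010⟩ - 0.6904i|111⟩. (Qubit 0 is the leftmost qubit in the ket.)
-0.7234|010⟩ + 0.6904i|111⟩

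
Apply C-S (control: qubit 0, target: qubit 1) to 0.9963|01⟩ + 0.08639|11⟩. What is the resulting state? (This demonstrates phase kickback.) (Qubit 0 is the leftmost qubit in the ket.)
0.9963|01⟩ + 0.08639i|11⟩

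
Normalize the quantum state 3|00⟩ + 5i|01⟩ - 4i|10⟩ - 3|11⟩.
0.3906|00⟩ + 0.6509i|01⟩ - 0.5208i|10⟩ - 0.3906|11⟩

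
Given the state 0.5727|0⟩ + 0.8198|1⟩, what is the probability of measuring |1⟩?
0.6721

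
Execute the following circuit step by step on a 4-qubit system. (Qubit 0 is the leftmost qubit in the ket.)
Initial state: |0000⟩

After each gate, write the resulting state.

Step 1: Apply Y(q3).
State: i|0001⟩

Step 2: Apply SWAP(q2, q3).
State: i|0010⟩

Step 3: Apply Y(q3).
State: -|0011⟩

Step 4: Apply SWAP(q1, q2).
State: -|0101⟩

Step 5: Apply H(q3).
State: -1/√2|0100⟩ + 1/√2|0101⟩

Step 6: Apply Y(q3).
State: -(1/√2)i|0100⟩ - (1/√2)i|0101⟩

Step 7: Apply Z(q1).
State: (1/√2)i|0100⟩ + (1/√2)i|0101⟩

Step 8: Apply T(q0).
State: (1/√2)i|0100⟩ + (1/√2)i|0101⟩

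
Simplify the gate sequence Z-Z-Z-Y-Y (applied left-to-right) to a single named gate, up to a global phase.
Z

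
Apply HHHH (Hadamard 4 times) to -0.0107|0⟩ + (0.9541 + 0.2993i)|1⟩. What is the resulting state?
-0.0107|0⟩ + (0.9541 + 0.2993i)|1⟩

H² = I, so an even number of Hadamards cancels: H^4 = I and the state is unchanged.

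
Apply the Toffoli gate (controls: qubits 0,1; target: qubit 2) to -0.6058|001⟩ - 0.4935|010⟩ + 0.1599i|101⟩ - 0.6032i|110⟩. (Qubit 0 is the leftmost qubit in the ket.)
-0.6058|001⟩ - 0.4935|010⟩ + 0.1599i|101⟩ - 0.6032i|111⟩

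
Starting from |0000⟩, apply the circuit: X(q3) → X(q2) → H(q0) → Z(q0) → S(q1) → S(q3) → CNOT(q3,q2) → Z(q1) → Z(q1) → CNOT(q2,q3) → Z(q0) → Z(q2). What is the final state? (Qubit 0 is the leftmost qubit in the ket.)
(1/√2)i|0001⟩ + (1/√2)i|1001⟩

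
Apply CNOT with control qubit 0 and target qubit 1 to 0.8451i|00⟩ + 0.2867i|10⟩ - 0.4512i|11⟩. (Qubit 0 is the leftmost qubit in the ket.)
0.8451i|00⟩ - 0.4512i|10⟩ + 0.2867i|11⟩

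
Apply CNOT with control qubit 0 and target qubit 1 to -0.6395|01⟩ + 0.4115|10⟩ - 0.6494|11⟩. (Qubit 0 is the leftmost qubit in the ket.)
-0.6395|01⟩ - 0.6494|10⟩ + 0.4115|11⟩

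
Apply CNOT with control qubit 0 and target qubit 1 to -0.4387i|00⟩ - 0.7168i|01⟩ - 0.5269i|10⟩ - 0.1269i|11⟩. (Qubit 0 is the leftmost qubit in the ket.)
-0.4387i|00⟩ - 0.7168i|01⟩ - 0.1269i|10⟩ - 0.5269i|11⟩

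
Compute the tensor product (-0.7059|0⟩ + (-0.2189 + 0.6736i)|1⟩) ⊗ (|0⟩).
-0.7059|00⟩ + (-0.2189 + 0.6736i)|10⟩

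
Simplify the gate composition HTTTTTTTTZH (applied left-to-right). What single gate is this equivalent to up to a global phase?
X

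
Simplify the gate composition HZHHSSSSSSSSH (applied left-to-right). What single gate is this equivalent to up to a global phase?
X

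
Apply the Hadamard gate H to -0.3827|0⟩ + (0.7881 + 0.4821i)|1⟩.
(0.2867 + 0.3409i)|0⟩ + (-0.8279 - 0.3409i)|1⟩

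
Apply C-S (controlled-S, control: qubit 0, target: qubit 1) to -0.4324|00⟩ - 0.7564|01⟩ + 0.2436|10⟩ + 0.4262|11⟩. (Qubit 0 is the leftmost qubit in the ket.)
-0.4324|00⟩ - 0.7564|01⟩ + 0.2436|10⟩ + 0.4262i|11⟩

C-S leaves the control-|0⟩ kets |00⟩, |01⟩ unchanged and applies S to qubit 1 on the control-|1⟩ pair (|10⟩, |11⟩).
S = [[1, 0], [0, i]].
With a = amp(|10⟩) = 0.2436 and b = amp(|11⟩) = 0.4262:
new amp(|10⟩) = (1)·a = 0.2436
new amp(|11⟩) = (i)·b = 0.4262i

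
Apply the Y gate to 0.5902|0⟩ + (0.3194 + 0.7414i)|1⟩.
(0.7414 - 0.3194i)|0⟩ + 0.5902i|1⟩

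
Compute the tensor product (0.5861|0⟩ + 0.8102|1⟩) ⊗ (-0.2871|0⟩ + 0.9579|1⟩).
-0.1683|00⟩ + 0.5614|01⟩ - 0.2326|10⟩ + 0.7761|11⟩

amp(|b₁b₂…⟩) = product of the factor amplitudes for bits b₁, b₂, …; only kets whose every factor amplitude is nonzero survive.
|00⟩: (0.5861)(-0.2871) = -0.1683
|01⟩: (0.5861)(0.9579) = 0.5614
|10⟩: (0.8102)(-0.2871) = -0.2326
|11⟩: (0.8102)(0.9579) = 0.7761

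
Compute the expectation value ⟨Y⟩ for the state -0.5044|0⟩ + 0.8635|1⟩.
0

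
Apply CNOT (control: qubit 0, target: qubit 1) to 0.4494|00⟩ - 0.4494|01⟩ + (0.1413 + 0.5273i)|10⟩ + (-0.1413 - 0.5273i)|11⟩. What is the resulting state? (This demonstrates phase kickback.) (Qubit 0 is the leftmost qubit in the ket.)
0.4494|00⟩ - 0.4494|01⟩ + (-0.1413 - 0.5273i)|10⟩ + (0.1413 + 0.5273i)|11⟩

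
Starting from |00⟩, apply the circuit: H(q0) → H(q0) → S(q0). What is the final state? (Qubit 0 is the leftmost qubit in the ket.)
|00⟩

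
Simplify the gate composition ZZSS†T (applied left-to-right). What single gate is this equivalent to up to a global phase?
T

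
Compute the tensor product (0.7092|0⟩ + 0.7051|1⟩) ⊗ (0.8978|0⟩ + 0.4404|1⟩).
0.6367|00⟩ + 0.3123|01⟩ + 0.633|10⟩ + 0.3105|11⟩

amp(|b₁b₂…⟩) = product of the factor amplitudes for bits b₁, b₂, …; only kets whose every factor amplitude is nonzero survive.
|00⟩: (0.7092)(0.8978) = 0.6367
|01⟩: (0.7092)(0.4404) = 0.3123
|10⟩: (0.7051)(0.8978) = 0.633
|11⟩: (0.7051)(0.4404) = 0.3105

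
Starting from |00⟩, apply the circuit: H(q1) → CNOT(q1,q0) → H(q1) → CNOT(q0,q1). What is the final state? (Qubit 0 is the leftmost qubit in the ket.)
1/2|00⟩ + 1/2|01⟩ - 1/2|10⟩ + 1/2|11⟩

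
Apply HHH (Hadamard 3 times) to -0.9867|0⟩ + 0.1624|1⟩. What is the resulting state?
-0.5829|0⟩ - 0.8125|1⟩

H² = I, so H^3 = H: a single Hadamard. With (a, b) = (-0.9867, 0.1624), H gives ((a + b)/√2, (a − b)/√2) = (-0.5829, -0.8125).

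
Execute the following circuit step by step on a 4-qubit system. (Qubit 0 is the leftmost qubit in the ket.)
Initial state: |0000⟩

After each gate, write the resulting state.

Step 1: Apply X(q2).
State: |0010⟩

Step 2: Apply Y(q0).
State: i|1010⟩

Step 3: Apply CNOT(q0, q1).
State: i|1110⟩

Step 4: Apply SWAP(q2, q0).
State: i|1110⟩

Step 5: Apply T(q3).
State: i|1110⟩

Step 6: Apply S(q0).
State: -|1110⟩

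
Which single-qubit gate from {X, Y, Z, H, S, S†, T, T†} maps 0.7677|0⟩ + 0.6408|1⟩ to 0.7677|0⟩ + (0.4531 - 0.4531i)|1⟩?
T†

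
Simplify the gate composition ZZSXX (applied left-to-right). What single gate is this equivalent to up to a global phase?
S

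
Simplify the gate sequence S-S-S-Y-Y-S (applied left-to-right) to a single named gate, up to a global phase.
I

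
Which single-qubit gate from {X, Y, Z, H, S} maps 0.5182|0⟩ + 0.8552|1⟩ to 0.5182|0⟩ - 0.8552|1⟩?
Z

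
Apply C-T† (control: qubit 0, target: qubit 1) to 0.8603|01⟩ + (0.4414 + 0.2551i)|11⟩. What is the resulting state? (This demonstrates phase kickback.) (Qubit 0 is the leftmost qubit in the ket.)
0.8603|01⟩ + (0.4925 - 0.1317i)|11⟩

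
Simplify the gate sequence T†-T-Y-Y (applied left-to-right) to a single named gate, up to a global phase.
I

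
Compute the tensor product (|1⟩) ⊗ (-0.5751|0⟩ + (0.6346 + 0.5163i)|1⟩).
-0.5751|10⟩ + (0.6346 + 0.5163i)|11⟩

amp(|b₁b₂…⟩) = product of the factor amplitudes for bits b₁, b₂, …; only kets whose every factor amplitude is nonzero survive.
|10⟩: (1)(-0.5751) = -0.5751
|11⟩: (1)(0.6346 + 0.5163i) = (0.6346 + 0.5163i)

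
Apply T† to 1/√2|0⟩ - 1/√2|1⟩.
1/√2|0⟩ + (-1/2 + (1/2)i)|1⟩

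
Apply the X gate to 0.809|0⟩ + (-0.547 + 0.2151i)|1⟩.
(-0.547 + 0.2151i)|0⟩ + 0.809|1⟩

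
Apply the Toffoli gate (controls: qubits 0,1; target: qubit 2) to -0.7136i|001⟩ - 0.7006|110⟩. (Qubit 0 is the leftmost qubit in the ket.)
-0.7136i|001⟩ - 0.7006|111⟩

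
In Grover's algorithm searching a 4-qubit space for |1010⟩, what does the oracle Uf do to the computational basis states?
Uf|x⟩ = -|x⟩ if x = 1010, else |x⟩ (phase flip on target)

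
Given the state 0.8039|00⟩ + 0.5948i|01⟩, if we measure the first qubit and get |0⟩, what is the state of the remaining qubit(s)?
0.8039|0⟩ + 0.5948i|1⟩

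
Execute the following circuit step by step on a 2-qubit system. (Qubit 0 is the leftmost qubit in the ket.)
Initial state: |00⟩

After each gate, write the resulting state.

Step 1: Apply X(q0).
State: |10⟩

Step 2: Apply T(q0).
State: (1/√2 + (1/√2)i)|10⟩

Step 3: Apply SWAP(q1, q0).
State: (1/√2 + (1/√2)i)|01⟩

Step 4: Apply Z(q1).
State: (-1/√2 - (1/√2)i)|01⟩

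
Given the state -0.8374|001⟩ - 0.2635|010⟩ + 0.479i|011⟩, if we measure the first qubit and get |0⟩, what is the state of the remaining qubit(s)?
-0.8374|01⟩ - 0.2635|10⟩ + 0.479i|11⟩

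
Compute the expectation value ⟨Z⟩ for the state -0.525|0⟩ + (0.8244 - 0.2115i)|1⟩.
-0.4487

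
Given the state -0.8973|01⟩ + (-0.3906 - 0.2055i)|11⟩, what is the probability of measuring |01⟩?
0.8051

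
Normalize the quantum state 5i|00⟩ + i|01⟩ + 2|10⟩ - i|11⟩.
0.898i|00⟩ + 0.1796i|01⟩ + 0.3592|10⟩ - 0.1796i|11⟩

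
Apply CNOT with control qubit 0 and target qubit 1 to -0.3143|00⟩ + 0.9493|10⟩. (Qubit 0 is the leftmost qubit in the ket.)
-0.3143|00⟩ + 0.9493|11⟩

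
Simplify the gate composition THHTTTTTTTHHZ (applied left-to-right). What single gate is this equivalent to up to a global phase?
Z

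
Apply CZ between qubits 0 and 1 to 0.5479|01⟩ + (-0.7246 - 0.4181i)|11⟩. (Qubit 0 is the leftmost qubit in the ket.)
0.5479|01⟩ + (0.7246 + 0.4181i)|11⟩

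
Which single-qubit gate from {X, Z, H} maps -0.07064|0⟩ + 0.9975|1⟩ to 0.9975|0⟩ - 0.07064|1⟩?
X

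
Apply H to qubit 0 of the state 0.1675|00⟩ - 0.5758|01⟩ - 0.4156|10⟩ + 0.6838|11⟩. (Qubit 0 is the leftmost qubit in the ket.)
-0.1754|00⟩ + 0.07637|01⟩ + 0.4123|10⟩ - 0.8907|11⟩

H on qubit 0 mixes each pair of kets that differ only in qubit 0: amplitudes (a, b) of (|…0…⟩, |…1…⟩) become ((a + b)/√2, (a − b)/√2). Kets absent from the input have amplitude 0.
(|00⟩, |10⟩): (a, b) = (0.1675, -0.4156) → (-0.1754, 0.4123)
(|01⟩, |11⟩): (a, b) = (-0.5758, 0.6838) → (0.07637, -0.8907)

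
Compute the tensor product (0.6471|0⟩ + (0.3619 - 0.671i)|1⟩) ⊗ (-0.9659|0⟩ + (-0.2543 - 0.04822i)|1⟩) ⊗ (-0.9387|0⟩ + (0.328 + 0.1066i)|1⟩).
0.5867|000⟩ + (-0.205 - 0.06663i)|001⟩ + (0.1545 + 0.02929i)|010⟩ + (-0.05065 - 0.02778i)|011⟩ + (0.3281 - 0.6084i)|100⟩ + (-0.1837 + 0.1753i)|101⟩ + (0.1168 - 0.1438i)|110⟩ + (-0.05713 + 0.03698i)|111⟩

amp(|b₁b₂…⟩) = product of the factor amplitudes for bits b₁, b₂, …; only kets whose every factor amplitude is nonzero survive.
|000⟩: (0.6471)(-0.9659)(-0.9387) = 0.5867
|001⟩: (0.6471)(-0.9659)(0.328 + 0.1066i) = (-0.205 - 0.06663i)
|010⟩: (0.6471)(-0.2543 - 0.04822i)(-0.9387) = (0.1545 + 0.02929i)
|011⟩: (0.6471)(-0.2543 - 0.04822i)(0.328 + 0.1066i) = (-0.05065 - 0.02778i)
|100⟩: (0.3619 - 0.671i)(-0.9659)(-0.9387) = (0.3281 - 0.6084i)
|101⟩: (0.3619 - 0.671i)(-0.9659)(0.328 + 0.1066i) = (-0.1837 + 0.1753i)
|110⟩: (0.3619 - 0.671i)(-0.2543 - 0.04822i)(-0.9387) = (0.1168 - 0.1438i)
|111⟩: (0.3619 - 0.671i)(-0.2543 - 0.04822i)(0.328 + 0.1066i) = (-0.05713 + 0.03698i)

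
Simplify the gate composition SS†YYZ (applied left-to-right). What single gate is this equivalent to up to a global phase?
Z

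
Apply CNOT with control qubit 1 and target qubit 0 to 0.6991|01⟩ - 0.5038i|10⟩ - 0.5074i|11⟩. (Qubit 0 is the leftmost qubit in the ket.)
-0.5074i|01⟩ - 0.5038i|10⟩ + 0.6991|11⟩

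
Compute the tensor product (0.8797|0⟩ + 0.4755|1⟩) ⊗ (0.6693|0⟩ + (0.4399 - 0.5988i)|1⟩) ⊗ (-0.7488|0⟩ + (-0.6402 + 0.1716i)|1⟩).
-0.4409|000⟩ + (-0.3769 + 0.101i)|001⟩ + (-0.2898 + 0.3944i)|010⟩ + (-0.1574 + 0.4036i)|011⟩ - 0.2383|100⟩ + (-0.2037 + 0.05461i)|101⟩ + (-0.1566 + 0.2132i)|110⟩ + (-0.08505 + 0.2182i)|111⟩

amp(|b₁b₂…⟩) = product of the factor amplitudes for bits b₁, b₂, …; only kets whose every factor amplitude is nonzero survive.
|000⟩: (0.8797)(0.6693)(-0.7488) = -0.4409
|001⟩: (0.8797)(0.6693)(-0.6402 + 0.1716i) = (-0.3769 + 0.101i)
|010⟩: (0.8797)(0.4399 - 0.5988i)(-0.7488) = (-0.2898 + 0.3944i)
|011⟩: (0.8797)(0.4399 - 0.5988i)(-0.6402 + 0.1716i) = (-0.1574 + 0.4036i)
|100⟩: (0.4755)(0.6693)(-0.7488) = -0.2383
|101⟩: (0.4755)(0.6693)(-0.6402 + 0.1716i) = (-0.2037 + 0.05461i)
|110⟩: (0.4755)(0.4399 - 0.5988i)(-0.7488) = (-0.1566 + 0.2132i)
|111⟩: (0.4755)(0.4399 - 0.5988i)(-0.6402 + 0.1716i) = (-0.08505 + 0.2182i)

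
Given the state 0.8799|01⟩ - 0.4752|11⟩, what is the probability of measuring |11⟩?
0.2258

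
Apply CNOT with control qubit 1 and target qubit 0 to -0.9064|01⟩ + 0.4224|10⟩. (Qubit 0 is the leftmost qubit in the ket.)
0.4224|10⟩ - 0.9064|11⟩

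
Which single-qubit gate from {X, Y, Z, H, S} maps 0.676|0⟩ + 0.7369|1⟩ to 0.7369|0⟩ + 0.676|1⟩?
X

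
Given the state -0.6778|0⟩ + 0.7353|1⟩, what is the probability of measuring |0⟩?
0.4594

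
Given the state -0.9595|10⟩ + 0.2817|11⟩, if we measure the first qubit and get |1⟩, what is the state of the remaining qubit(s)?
-0.9595|0⟩ + 0.2817|1⟩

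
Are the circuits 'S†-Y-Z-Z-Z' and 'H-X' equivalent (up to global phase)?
No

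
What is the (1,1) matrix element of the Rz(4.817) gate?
(-0.7431 + 0.6692i)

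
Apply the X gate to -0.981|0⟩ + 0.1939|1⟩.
0.1939|0⟩ - 0.981|1⟩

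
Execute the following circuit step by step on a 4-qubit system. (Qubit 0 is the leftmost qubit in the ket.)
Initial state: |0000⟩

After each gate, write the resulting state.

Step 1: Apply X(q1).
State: |0100⟩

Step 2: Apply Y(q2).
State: i|0110⟩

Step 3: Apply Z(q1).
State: -i|0110⟩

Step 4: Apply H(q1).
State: -(1/√2)i|0010⟩ + (1/√2)i|0110⟩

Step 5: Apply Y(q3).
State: 1/√2|0011⟩ - 1/√2|0111⟩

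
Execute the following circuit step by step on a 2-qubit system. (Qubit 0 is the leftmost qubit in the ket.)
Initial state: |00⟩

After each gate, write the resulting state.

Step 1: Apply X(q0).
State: |10⟩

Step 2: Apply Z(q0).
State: -|10⟩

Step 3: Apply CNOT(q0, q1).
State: -|11⟩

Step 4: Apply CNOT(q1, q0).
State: -|01⟩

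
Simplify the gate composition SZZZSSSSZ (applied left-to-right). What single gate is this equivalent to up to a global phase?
S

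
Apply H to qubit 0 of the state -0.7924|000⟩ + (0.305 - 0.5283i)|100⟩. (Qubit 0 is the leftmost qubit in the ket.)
(-0.3446 - 0.3736i)|000⟩ + (-0.776 + 0.3736i)|100⟩

H on qubit 0 mixes each pair of kets that differ only in qubit 0: amplitudes (a, b) of (|…0…⟩, |…1…⟩) become ((a + b)/√2, (a − b)/√2). Kets absent from the input have amplitude 0.
(|000⟩, |100⟩): (a, b) = (-0.7924, (0.305 - 0.5283i)) → ((-0.3446 - 0.3736i), (-0.776 + 0.3736i))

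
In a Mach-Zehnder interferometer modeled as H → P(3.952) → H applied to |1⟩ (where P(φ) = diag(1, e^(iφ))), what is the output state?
(0.8446 + 0.3623i)|0⟩ + (0.1554 - 0.3623i)|1⟩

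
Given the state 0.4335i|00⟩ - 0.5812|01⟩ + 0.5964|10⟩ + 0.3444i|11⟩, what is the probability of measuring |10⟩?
0.3557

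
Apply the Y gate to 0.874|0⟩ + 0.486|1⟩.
-0.486i|0⟩ + 0.874i|1⟩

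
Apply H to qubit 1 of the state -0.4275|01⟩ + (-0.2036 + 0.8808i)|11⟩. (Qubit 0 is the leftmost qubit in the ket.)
-0.3023|00⟩ + 0.3023|01⟩ + (-0.144 + 0.6228i)|10⟩ + (0.144 - 0.6228i)|11⟩

H on qubit 1 mixes each pair of kets that differ only in qubit 1: amplitudes (a, b) of (|…0…⟩, |…1…⟩) become ((a + b)/√2, (a − b)/√2). Kets absent from the input have amplitude 0.
(|00⟩, |01⟩): (a, b) = (0, -0.4275) → (-0.3023, 0.3023)
(|10⟩, |11⟩): (a, b) = (0, (-0.2036 + 0.8808i)) → ((-0.144 + 0.6228i), (0.144 - 0.6228i))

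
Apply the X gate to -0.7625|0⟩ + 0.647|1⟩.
0.647|0⟩ - 0.7625|1⟩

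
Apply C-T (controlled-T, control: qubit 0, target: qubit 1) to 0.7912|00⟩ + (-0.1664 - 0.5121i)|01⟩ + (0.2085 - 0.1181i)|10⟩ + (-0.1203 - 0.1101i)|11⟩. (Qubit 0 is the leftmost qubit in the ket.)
0.7912|00⟩ + (-0.1664 - 0.5121i)|01⟩ + (0.2085 - 0.1181i)|10⟩ + (-0.007212 - 0.1629i)|11⟩

C-T leaves the control-|0⟩ kets |00⟩, |01⟩ unchanged and applies T to qubit 1 on the control-|1⟩ pair (|10⟩, |11⟩).
T = [[1, 0], [0, (1/√2 + (1/√2)i)]].
With a = amp(|10⟩) = (0.2085 - 0.1181i) and b = amp(|11⟩) = (-0.1203 - 0.1101i):
new amp(|10⟩) = (1)·a = (0.2085 - 0.1181i)
new amp(|11⟩) = (1/√2 + (1/√2)i)·b = (-0.007212 - 0.1629i)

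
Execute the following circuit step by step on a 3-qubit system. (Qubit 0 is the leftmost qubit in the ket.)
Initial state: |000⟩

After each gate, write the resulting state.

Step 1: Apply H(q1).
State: 1/√2|000⟩ + 1/√2|010⟩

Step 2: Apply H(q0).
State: 1/2|000⟩ + 1/2|010⟩ + 1/2|100⟩ + 1/2|110⟩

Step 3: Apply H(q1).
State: 1/√2|000⟩ + 1/√2|100⟩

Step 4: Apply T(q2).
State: 1/√2|000⟩ + 1/√2|100⟩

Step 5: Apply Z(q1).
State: 1/√2|000⟩ + 1/√2|100⟩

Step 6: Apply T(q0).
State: 1/√2|000⟩ + (1/2 + (1/2)i)|100⟩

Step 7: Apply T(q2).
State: 1/√2|000⟩ + (1/2 + (1/2)i)|100⟩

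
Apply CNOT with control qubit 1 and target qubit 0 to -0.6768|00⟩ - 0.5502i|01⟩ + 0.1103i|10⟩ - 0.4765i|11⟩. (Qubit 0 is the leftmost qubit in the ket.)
-0.6768|00⟩ - 0.4765i|01⟩ + 0.1103i|10⟩ - 0.5502i|11⟩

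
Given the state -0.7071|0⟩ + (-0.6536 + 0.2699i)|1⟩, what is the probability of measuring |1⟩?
0.5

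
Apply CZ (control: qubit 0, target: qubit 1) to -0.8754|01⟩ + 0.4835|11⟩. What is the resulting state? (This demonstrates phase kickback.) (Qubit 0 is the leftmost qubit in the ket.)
-0.8754|01⟩ - 0.4835|11⟩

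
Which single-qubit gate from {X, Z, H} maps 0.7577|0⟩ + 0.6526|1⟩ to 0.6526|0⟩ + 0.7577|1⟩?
X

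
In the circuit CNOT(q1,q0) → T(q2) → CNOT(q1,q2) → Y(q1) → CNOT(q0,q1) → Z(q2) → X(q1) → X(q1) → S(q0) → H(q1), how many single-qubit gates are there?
7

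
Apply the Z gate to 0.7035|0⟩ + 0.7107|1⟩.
0.7035|0⟩ - 0.7107|1⟩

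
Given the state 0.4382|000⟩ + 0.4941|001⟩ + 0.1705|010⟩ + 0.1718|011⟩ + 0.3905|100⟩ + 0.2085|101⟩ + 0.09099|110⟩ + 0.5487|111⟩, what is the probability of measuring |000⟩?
0.192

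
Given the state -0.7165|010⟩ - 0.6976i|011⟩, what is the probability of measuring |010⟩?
0.5134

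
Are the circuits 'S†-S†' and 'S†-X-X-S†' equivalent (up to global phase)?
Yes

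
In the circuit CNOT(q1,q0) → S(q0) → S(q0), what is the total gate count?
3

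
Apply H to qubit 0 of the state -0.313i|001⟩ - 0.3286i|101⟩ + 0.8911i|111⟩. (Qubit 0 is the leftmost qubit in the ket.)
-0.4537i|001⟩ + 0.6301i|011⟩ + 0.01103i|101⟩ - 0.6301i|111⟩

H on qubit 0 mixes each pair of kets that differ only in qubit 0: amplitudes (a, b) of (|…0…⟩, |…1…⟩) become ((a + b)/√2, (a − b)/√2). Kets absent from the input have amplitude 0.
(|001⟩, |101⟩): (a, b) = (-0.313i, -0.3286i) → (-0.4537i, 0.01103i)
(|011⟩, |111⟩): (a, b) = (0, 0.8911i) → (0.6301i, -0.6301i)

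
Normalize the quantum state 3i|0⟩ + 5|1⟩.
0.5145i|0⟩ + 0.8575|1⟩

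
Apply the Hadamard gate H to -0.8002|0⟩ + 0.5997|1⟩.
-0.1418|0⟩ - 0.9899|1⟩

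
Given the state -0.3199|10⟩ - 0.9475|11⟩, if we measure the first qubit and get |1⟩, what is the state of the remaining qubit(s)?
-0.3199|0⟩ - 0.9475|1⟩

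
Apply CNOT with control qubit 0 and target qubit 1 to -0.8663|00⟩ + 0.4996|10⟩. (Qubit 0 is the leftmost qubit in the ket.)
-0.8663|00⟩ + 0.4996|11⟩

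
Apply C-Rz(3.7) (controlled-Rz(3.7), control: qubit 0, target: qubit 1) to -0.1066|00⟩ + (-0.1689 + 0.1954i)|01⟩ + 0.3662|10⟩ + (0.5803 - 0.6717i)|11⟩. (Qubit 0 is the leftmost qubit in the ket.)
-0.1066|00⟩ + (-0.1689 + 0.1954i)|01⟩ + (-0.1009 - 0.352i)|10⟩ + (0.4858 + 0.7429i)|11⟩

C-Rz(3.7) leaves the control-|0⟩ kets |00⟩, |01⟩ unchanged and applies Rz(3.7) to qubit 1 on the control-|1⟩ pair (|10⟩, |11⟩).
Rz(3.7) = [[e^(−iθ/2), 0], [0, e^(iθ/2)]] with e^(±iθ/2) = cos(θ/2) ± i·sin(θ/2); θ = 3.7, cos(θ/2) ≈ -0.27559, sin(θ/2) ≈ 0.961275.
With a = amp(|10⟩) = 0.3662 and b = amp(|11⟩) = (0.5803 - 0.6717i):
new amp(|10⟩) = (-0.27559 - 0.961275i)·a = (-0.1009 - 0.352i)
new amp(|11⟩) = (-0.27559 + 0.961275i)·b = (0.4858 + 0.7429i)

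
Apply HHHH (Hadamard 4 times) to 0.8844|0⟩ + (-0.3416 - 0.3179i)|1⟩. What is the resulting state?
0.8844|0⟩ + (-0.3416 - 0.3179i)|1⟩

H² = I, so an even number of Hadamards cancels: H^4 = I and the state is unchanged.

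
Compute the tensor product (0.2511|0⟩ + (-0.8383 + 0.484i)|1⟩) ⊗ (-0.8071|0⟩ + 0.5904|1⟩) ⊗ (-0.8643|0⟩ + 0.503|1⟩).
0.1752|000⟩ - 0.1019|001⟩ - 0.1281|010⟩ + 0.07457|011⟩ + (-0.5848 + 0.3376i)|100⟩ + (0.3403 - 0.1965i)|101⟩ + (0.4278 - 0.247i)|110⟩ + (-0.249 + 0.1437i)|111⟩

amp(|b₁b₂…⟩) = product of the factor amplitudes for bits b₁, b₂, …; only kets whose every factor amplitude is nonzero survive.
|000⟩: (0.2511)(-0.8071)(-0.8643) = 0.1752
|001⟩: (0.2511)(-0.8071)(0.503) = -0.1019
|010⟩: (0.2511)(0.5904)(-0.8643) = -0.1281
|011⟩: (0.2511)(0.5904)(0.503) = 0.07457
|100⟩: (-0.8383 + 0.484i)(-0.8071)(-0.8643) = (-0.5848 + 0.3376i)
|101⟩: (-0.8383 + 0.484i)(-0.8071)(0.503) = (0.3403 - 0.1965i)
|110⟩: (-0.8383 + 0.484i)(0.5904)(-0.8643) = (0.4278 - 0.247i)
|111⟩: (-0.8383 + 0.484i)(0.5904)(0.503) = (-0.249 + 0.1437i)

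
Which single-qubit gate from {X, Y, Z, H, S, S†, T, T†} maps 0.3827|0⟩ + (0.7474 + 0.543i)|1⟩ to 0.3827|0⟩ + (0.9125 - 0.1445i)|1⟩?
T†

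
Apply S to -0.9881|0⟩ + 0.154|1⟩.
-0.9881|0⟩ + 0.154i|1⟩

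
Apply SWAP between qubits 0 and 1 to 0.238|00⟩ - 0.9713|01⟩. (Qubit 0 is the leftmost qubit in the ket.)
0.238|00⟩ - 0.9713|10⟩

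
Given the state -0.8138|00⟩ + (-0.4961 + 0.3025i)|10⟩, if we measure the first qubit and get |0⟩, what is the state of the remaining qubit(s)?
-|0⟩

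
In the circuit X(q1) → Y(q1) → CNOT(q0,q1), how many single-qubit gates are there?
2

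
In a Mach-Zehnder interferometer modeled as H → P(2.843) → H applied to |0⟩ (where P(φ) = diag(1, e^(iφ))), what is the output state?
(0.02212 + 0.1471i)|0⟩ + (0.9779 - 0.1471i)|1⟩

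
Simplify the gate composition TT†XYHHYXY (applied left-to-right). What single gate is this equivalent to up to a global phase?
Y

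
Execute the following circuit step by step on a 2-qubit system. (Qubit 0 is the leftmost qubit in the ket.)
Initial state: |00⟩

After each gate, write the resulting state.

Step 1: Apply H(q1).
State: 1/√2|00⟩ + 1/√2|01⟩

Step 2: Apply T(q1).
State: 1/√2|00⟩ + (1/2 + (1/2)i)|01⟩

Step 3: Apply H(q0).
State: 1/2|00⟩ + (1/√8 + (1/√8)i)|01⟩ + 1/2|10⟩ + (1/√8 + (1/√8)i)|11⟩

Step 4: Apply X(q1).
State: (1/√8 + (1/√8)i)|00⟩ + 1/2|01⟩ + (1/√8 + (1/√8)i)|10⟩ + 1/2|11⟩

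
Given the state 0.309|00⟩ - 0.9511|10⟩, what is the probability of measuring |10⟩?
0.9046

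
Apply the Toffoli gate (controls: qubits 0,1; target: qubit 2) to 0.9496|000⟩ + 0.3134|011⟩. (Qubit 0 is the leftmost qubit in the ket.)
0.9496|000⟩ + 0.3134|011⟩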